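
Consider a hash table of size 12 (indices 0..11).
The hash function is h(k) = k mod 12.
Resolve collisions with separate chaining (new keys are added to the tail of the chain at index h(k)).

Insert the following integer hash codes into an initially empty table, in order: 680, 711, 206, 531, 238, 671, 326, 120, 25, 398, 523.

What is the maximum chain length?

3

Insert 680: h=8, bucket 8 empty -> new chain.
Insert 711: h=3, bucket 3 empty -> new chain.
Insert 206: h=2, bucket 2 empty -> new chain.
Insert 531: h=3, bucket 3 nonempty -> append to chain.
Insert 238: h=10, bucket 10 empty -> new chain.
Insert 671: h=11, bucket 11 empty -> new chain.
Insert 326: h=2, bucket 2 nonempty -> append to chain.
Insert 120: h=0, bucket 0 empty -> new chain.
Insert 25: h=1, bucket 1 empty -> new chain.
Insert 398: h=2, bucket 2 nonempty -> append to chain.
Insert 523: h=7, bucket 7 empty -> new chain.
Final buckets:
0: 120
1: 25
2: 206 -> 326 -> 398
3: 711 -> 531
4: ∅
5: ∅
6: ∅
7: 523
8: 680
9: ∅
10: 238
11: 671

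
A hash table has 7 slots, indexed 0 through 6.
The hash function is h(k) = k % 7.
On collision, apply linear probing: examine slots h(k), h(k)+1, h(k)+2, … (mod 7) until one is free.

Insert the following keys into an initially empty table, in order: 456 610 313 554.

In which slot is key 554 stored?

3

456 hashes to 1; slot 1 is free => place at 1.
610 hashes to 1; 1 taken => place at 2.
313 hashes to 5; slot 5 is free => place at 5.
554 hashes to 1; 1,2 taken => place at 3.
Table: [-, 456, 610, 554, -, 313, -]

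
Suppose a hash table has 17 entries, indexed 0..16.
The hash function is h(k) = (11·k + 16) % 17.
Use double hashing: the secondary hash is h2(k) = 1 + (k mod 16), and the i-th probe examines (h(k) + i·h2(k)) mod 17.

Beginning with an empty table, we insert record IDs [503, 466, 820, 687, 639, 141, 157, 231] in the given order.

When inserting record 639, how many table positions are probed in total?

3

503: h=7 -> slot 7
466: h=8 -> slot 8
820: h=9 -> slot 9
687: h=8, h2=16, probe 8,7,6 -> slot 6
639: h=7, h2=16, probe 7,6,5 -> slot 5
141: h=3 -> slot 3
157: h=9, h2=14, probe 9,6,3,0 -> slot 0
231: h=7, h2=8, probe 7,15 -> slot 15
Table: [157, _, _, 141, _, 639, 687, 503, 466, 820, _, _, _, _, _, 231, _]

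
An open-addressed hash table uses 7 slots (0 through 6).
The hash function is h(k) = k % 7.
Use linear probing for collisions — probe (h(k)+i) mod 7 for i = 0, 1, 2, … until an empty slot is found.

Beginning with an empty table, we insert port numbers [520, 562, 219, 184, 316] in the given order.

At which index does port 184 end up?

520 hashes to 2; slot 2 is free -> place at 2.
562 hashes to 2; 2 taken -> place at 3.
219 hashes to 2; 2,3 taken -> place at 4.
184 hashes to 2; 2,3,4 taken -> place at 5.
316 hashes to 1; slot 1 is free -> place at 1.
Table: [—, 316, 520, 562, 219, 184, —]

5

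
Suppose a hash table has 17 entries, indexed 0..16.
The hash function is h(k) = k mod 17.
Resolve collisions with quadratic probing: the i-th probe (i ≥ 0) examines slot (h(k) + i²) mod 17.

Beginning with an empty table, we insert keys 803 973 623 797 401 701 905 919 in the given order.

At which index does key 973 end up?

Insert 803: h=4, slot 4 empty → index 4.
Insert 973: h=4, slot 4 occupied → index 5.
Insert 623: h=11, slot 11 empty → index 11.
Insert 797: h=15, slot 15 empty → index 15.
Insert 401: h=10, slot 10 empty → index 10.
Insert 701: h=4, slots 4,5 occupied → index 8.
Insert 905: h=4, slots 4,5,8 occupied → index 13.
Insert 919: h=1, slot 1 empty → index 1.
Table: [_, 919, _, _, 803, 973, _, _, 701, _, 401, 623, _, 905, _, 797, _]

5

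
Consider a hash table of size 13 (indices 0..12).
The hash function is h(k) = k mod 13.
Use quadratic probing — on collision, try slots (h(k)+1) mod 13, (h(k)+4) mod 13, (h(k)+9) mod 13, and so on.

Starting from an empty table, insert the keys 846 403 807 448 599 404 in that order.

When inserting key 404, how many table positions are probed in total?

846: h=1 => slot 1
403: h=0 => slot 0
807: h=1, probe 1,2 => slot 2
448: h=6 => slot 6
599: h=1, probe 1,2,5 => slot 5
404: h=1, probe 1,2,5,10 => slot 10
Table: [403, 846, 807, —, —, 599, 448, —, —, —, 404, —, —]

4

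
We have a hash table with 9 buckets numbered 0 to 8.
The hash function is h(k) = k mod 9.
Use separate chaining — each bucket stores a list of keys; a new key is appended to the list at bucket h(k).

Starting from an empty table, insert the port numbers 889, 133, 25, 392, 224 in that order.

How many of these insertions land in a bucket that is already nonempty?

2

889 → bucket 7
133 → bucket 7 (collision)
25 → bucket 7 (collision)
392 → bucket 5
224 → bucket 8
Final buckets:
0: -
1: -
2: -
3: -
4: -
5: 392
6: -
7: 889 -> 133 -> 25
8: 224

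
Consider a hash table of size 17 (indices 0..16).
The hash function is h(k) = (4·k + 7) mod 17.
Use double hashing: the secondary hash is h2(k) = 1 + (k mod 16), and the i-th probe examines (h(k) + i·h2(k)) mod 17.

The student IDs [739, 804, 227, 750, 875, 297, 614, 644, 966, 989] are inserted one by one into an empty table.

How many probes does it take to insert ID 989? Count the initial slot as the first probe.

739: h=5 → slot 5
804: h=10 → slot 10
227: h=14 → slot 14
750: h=15 → slot 15
875: h=5, h2=12, probe 5,0 → slot 0
297: h=5, h2=10, probe 5,15,8 → slot 8
614: h=15, h2=7, probe 15,5,12 → slot 12
644: h=16 → slot 16
966: h=12, h2=7, probe 12,2 → slot 2
989: h=2, h2=14, probe 2,16,13 → slot 13
Table: [875, ., 966, ., ., 739, ., ., 297, ., 804, ., 614, 989, 227, 750, 644]

3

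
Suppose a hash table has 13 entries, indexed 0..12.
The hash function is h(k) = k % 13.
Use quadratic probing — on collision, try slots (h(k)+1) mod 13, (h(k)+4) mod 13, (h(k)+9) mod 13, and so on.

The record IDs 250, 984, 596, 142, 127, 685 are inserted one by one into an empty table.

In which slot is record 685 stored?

0

250: h=3 => slot 3
984: h=9 => slot 9
596: h=11 => slot 11
142: h=12 => slot 12
127: h=10 => slot 10
685: h=9, probe 9,10,0 => slot 0
Table: [685, _, _, 250, _, _, _, _, _, 984, 127, 596, 142]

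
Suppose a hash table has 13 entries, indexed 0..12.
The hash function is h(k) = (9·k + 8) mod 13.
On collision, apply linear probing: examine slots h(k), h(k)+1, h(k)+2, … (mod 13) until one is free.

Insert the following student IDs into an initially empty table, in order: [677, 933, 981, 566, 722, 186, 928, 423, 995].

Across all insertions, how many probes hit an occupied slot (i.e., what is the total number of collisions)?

677 hashes to 4; slot 4 is free => place at 4.
933 hashes to 7; slot 7 is free => place at 7.
981 hashes to 10; slot 10 is free => place at 10.
566 hashes to 6; slot 6 is free => place at 6.
722 hashes to 6; 6,7 taken => place at 8.
186 hashes to 5; slot 5 is free => place at 5.
928 hashes to 1; slot 1 is free => place at 1.
423 hashes to 6; 6,7,8 taken => place at 9.
995 hashes to 6; 6,7,8,9,10 taken => place at 11.
Table: [_, 928, _, _, 677, 186, 566, 933, 722, 423, 981, 995, _]

10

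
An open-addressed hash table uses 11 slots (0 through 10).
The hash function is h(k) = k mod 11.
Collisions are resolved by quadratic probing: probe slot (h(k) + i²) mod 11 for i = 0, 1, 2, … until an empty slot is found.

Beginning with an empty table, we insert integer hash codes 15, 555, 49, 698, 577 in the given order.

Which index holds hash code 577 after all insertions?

3

Insert 15: h=4, slot 4 empty => index 4.
Insert 555: h=5, slot 5 empty => index 5.
Insert 49: h=5, slot 5 occupied => index 6.
Insert 698: h=5, slots 5,6 occupied => index 9.
Insert 577: h=5, slots 5,6,9 occupied => index 3.
Table: [—, —, —, 577, 15, 555, 49, —, —, 698, —]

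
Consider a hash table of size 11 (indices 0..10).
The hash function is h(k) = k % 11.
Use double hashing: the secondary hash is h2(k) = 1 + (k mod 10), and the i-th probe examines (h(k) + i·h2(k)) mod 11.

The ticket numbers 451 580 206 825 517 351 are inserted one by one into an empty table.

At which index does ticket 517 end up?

Insert 451: h=0, slot 0 empty -> index 0.
Insert 580: h=8, slot 8 empty -> index 8.
Insert 206: h=8, h2=7, slot 8 occupied -> index 4.
Insert 825: h=0, h2=6, slot 0 occupied -> index 6.
Insert 517: h=0, h2=8, slots 0,8 occupied -> index 5.
Insert 351: h=10, slot 10 empty -> index 10.
Table: [451, —, —, —, 206, 517, 825, —, 580, —, 351]

5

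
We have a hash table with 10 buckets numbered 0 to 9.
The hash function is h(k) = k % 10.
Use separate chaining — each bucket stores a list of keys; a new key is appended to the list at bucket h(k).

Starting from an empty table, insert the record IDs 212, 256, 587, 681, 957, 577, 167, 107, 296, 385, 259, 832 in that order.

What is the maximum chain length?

212 -> bucket 2
256 -> bucket 6
587 -> bucket 7
681 -> bucket 1
957 -> bucket 7 (collision)
577 -> bucket 7 (collision)
167 -> bucket 7 (collision)
107 -> bucket 7 (collision)
296 -> bucket 6 (collision)
385 -> bucket 5
259 -> bucket 9
832 -> bucket 2 (collision)
Final buckets:
0: —
1: 681
2: 212 -> 832
3: —
4: —
5: 385
6: 256 -> 296
7: 587 -> 957 -> 577 -> 167 -> 107
8: —
9: 259

5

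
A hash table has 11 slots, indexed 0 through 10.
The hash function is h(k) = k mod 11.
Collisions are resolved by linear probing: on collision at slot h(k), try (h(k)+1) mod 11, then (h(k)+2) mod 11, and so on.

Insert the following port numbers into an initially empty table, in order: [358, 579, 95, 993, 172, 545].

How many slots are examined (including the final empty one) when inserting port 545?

358 hashes to 6; slot 6 is free → place at 6.
579 hashes to 7; slot 7 is free → place at 7.
95 hashes to 7; 7 taken → place at 8.
993 hashes to 3; slot 3 is free → place at 3.
172 hashes to 7; 7,8 taken → place at 9.
545 hashes to 6; 6,7,8,9 taken → place at 10.
Table: [_, _, _, 993, _, _, 358, 579, 95, 172, 545]

5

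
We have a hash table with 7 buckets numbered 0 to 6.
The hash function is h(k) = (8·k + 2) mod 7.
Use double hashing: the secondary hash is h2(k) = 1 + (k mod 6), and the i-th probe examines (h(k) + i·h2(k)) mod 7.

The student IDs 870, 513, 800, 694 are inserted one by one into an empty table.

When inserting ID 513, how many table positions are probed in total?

2

870: h=4 -> slot 4
513: h=4, h2=4, probe 4,1 -> slot 1
800: h=4, h2=3, probe 4,0 -> slot 0
694: h=3 -> slot 3
Table: [800, 513, _, 694, 870, _, _]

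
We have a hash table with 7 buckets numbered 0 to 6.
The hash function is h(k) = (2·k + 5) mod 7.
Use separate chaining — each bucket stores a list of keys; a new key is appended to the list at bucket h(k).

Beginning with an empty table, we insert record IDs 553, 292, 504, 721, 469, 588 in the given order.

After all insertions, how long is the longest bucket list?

5

553 -> bucket 5
292 -> bucket 1
504 -> bucket 5 (collision)
721 -> bucket 5 (collision)
469 -> bucket 5 (collision)
588 -> bucket 5 (collision)
Final buckets:
0: _
1: 292
2: _
3: _
4: _
5: 553 -> 504 -> 721 -> 469 -> 588
6: _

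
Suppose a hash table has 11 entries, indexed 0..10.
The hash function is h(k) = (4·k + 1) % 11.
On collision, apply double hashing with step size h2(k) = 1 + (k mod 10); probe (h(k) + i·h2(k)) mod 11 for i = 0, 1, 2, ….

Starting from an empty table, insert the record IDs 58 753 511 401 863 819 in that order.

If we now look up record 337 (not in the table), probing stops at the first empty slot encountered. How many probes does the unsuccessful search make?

2

58 hashes to 2; slot 2 is free => place at 2.
753 hashes to 10; slot 10 is free => place at 10.
511 hashes to 10, h2=2; 10 taken => place at 1.
401 hashes to 10, h2=2; 10,1 taken => place at 3.
863 hashes to 10, h2=4; 10,3 taken => place at 7.
819 hashes to 10, h2=10; 10 taken => place at 9.
Table: [—, 511, 58, 401, —, —, —, 863, —, 819, 753]
Lookup 337: h=7, h2=8, probe 7,4 → slot 4 empty, not found.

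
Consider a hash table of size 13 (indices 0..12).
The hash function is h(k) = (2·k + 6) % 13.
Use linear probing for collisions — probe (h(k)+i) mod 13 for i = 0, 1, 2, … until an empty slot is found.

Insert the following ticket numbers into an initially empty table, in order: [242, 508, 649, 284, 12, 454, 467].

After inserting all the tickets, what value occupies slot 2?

284

242 hashes to 9; slot 9 is free -> place at 9.
508 hashes to 8; slot 8 is free -> place at 8.
649 hashes to 4; slot 4 is free -> place at 4.
284 hashes to 2; slot 2 is free -> place at 2.
12 hashes to 4; 4 taken -> place at 5.
454 hashes to 4; 4,5 taken -> place at 6.
467 hashes to 4; 4,5,6 taken -> place at 7.
Table: [., ., 284, ., 649, 12, 454, 467, 508, 242, ., ., .]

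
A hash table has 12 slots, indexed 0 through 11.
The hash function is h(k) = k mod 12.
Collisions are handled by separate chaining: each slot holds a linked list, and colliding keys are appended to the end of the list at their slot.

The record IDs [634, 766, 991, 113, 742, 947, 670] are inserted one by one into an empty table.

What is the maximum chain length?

634 → bucket 10
766 → bucket 10 (collision)
991 → bucket 7
113 → bucket 5
742 → bucket 10 (collision)
947 → bucket 11
670 → bucket 10 (collision)
Final buckets:
0: .
1: .
2: .
3: .
4: .
5: 113
6: .
7: 991
8: .
9: .
10: 634 -> 766 -> 742 -> 670
11: 947

4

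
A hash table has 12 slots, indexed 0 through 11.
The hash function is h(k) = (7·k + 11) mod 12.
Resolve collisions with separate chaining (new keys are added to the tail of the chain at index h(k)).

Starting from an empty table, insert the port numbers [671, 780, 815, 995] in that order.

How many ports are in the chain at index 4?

671 → bucket 4
780 → bucket 11
815 → bucket 4 (collision)
995 → bucket 4 (collision)
Final buckets:
0: ∅
1: ∅
2: ∅
3: ∅
4: 671 -> 815 -> 995
5: ∅
6: ∅
7: ∅
8: ∅
9: ∅
10: ∅
11: 780

3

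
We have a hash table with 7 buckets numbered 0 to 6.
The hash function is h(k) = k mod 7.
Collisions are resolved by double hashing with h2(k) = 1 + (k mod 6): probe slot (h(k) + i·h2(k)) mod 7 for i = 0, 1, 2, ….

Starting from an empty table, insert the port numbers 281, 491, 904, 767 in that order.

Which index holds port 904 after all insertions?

6

281: h=1 => slot 1
491: h=1, h2=6, probe 1,0 => slot 0
904: h=1, h2=5, probe 1,6 => slot 6
767: h=4 => slot 4
Table: [491, 281, ., ., 767, ., 904]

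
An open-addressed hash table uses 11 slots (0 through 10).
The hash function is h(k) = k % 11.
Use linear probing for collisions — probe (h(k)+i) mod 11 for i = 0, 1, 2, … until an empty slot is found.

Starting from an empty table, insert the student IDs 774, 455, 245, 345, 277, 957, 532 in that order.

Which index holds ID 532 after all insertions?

774: h=4 => slot 4
455: h=4, probe 4,5 => slot 5
245: h=3 => slot 3
345: h=4, probe 4,5,6 => slot 6
277: h=2 => slot 2
957: h=0 => slot 0
532: h=4, probe 4,5,6,7 => slot 7
Table: [957, -, 277, 245, 774, 455, 345, 532, -, -, -]

7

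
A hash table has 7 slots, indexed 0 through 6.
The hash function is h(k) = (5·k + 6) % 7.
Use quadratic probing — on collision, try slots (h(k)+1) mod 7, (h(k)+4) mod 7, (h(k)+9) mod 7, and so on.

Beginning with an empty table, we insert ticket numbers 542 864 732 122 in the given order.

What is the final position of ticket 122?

4

542 hashes to 0; slot 0 is free → place at 0.
864 hashes to 0; 0 taken → place at 1.
732 hashes to 5; slot 5 is free → place at 5.
122 hashes to 0; 0,1 taken → place at 4.
Table: [542, 864, -, -, 122, 732, -]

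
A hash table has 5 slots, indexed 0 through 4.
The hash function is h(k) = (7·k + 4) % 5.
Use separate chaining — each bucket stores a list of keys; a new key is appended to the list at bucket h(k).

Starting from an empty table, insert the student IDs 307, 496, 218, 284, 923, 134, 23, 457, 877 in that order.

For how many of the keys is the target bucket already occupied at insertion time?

5

Insert 307: h=3, bucket 3 empty -> new chain.
Insert 496: h=1, bucket 1 empty -> new chain.
Insert 218: h=0, bucket 0 empty -> new chain.
Insert 284: h=2, bucket 2 empty -> new chain.
Insert 923: h=0, bucket 0 nonempty -> append to chain.
Insert 134: h=2, bucket 2 nonempty -> append to chain.
Insert 23: h=0, bucket 0 nonempty -> append to chain.
Insert 457: h=3, bucket 3 nonempty -> append to chain.
Insert 877: h=3, bucket 3 nonempty -> append to chain.
Final buckets:
0: 218 -> 923 -> 23
1: 496
2: 284 -> 134
3: 307 -> 457 -> 877
4: .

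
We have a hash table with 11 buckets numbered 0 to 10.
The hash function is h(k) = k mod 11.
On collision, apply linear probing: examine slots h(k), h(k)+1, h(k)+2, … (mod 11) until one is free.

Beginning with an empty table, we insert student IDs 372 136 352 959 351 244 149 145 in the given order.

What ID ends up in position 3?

Insert 372: h=9, slot 9 empty → index 9.
Insert 136: h=4, slot 4 empty → index 4.
Insert 352: h=0, slot 0 empty → index 0.
Insert 959: h=2, slot 2 empty → index 2.
Insert 351: h=10, slot 10 empty → index 10.
Insert 244: h=2, slot 2 occupied → index 3.
Insert 149: h=6, slot 6 empty → index 6.
Insert 145: h=2, slots 2,3,4 occupied → index 5.
Table: [352, —, 959, 244, 136, 145, 149, —, —, 372, 351]

244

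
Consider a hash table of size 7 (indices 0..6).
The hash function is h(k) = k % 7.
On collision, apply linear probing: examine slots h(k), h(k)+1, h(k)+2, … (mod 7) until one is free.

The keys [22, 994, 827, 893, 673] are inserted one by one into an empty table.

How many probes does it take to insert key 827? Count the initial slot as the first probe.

2

22 hashes to 1; slot 1 is free -> place at 1.
994 hashes to 0; slot 0 is free -> place at 0.
827 hashes to 1; 1 taken -> place at 2.
893 hashes to 4; slot 4 is free -> place at 4.
673 hashes to 1; 1,2 taken -> place at 3.
Table: [994, 22, 827, 673, 893, ., .]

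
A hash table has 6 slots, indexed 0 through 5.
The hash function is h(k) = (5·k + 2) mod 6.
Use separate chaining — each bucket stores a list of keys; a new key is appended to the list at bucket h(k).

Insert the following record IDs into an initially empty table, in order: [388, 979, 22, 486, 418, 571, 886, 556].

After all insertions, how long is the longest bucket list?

5

388 -> bucket 4
979 -> bucket 1
22 -> bucket 4 (collision)
486 -> bucket 2
418 -> bucket 4 (collision)
571 -> bucket 1 (collision)
886 -> bucket 4 (collision)
556 -> bucket 4 (collision)
Final buckets:
0: .
1: 979 -> 571
2: 486
3: .
4: 388 -> 22 -> 418 -> 886 -> 556
5: .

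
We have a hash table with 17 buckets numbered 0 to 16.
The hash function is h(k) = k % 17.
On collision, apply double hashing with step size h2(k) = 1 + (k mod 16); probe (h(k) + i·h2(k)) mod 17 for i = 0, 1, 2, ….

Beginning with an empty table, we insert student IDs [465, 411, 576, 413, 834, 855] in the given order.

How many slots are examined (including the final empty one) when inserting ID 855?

465 hashes to 6; slot 6 is free → place at 6.
411 hashes to 3; slot 3 is free → place at 3.
576 hashes to 15; slot 15 is free → place at 15.
413 hashes to 5; slot 5 is free → place at 5.
834 hashes to 1; slot 1 is free → place at 1.
855 hashes to 5, h2=8; 5 taken → place at 13.
Table: [_, 834, _, 411, _, 413, 465, _, _, _, _, _, _, 855, _, 576, _]

2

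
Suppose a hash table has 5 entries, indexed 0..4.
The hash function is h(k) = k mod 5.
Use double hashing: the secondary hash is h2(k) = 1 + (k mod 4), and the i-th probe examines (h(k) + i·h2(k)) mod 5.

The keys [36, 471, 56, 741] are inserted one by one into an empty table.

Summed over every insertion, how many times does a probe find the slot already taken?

3

36: h=1 => slot 1
471: h=1, h2=4, probe 1,0 => slot 0
56: h=1, h2=1, probe 1,2 => slot 2
741: h=1, h2=2, probe 1,3 => slot 3
Table: [471, 36, 56, 741, ∅]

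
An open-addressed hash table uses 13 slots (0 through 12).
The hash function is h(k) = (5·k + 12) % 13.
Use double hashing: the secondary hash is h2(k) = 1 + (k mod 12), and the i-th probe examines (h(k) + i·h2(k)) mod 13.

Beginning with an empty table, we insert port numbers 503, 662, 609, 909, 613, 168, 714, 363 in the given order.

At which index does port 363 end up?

503: h=5 => slot 5
662: h=7 => slot 7
609: h=2 => slot 2
909: h=7, h2=10, probe 7,4 => slot 4
613: h=9 => slot 9
168: h=7, h2=1, probe 7,8 => slot 8
714: h=7, h2=7, probe 7,1 => slot 1
363: h=7, h2=4, probe 7,11 => slot 11
Table: [—, 714, 609, —, 909, 503, —, 662, 168, 613, —, 363, —]

11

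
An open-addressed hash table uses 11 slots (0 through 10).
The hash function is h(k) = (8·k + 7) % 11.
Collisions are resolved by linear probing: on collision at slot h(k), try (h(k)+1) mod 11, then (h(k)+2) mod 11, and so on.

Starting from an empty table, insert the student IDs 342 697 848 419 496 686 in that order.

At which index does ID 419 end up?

Insert 342: h=4, slot 4 empty => index 4.
Insert 697: h=6, slot 6 empty => index 6.
Insert 848: h=4, slot 4 occupied => index 5.
Insert 419: h=4, slots 4,5,6 occupied => index 7.
Insert 496: h=4, slots 4,5,6,7 occupied => index 8.
Insert 686: h=6, slots 6,7,8 occupied => index 9.
Table: [-, -, -, -, 342, 848, 697, 419, 496, 686, -]

7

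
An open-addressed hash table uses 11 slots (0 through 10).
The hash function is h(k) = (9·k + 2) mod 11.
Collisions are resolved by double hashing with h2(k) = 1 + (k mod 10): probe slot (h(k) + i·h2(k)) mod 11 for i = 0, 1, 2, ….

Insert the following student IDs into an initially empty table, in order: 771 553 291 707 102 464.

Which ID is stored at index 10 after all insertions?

771 hashes to 0; slot 0 is free => place at 0.
553 hashes to 7; slot 7 is free => place at 7.
291 hashes to 3; slot 3 is free => place at 3.
707 hashes to 7, h2=8; 7 taken => place at 4.
102 hashes to 7, h2=3; 7 taken => place at 10.
464 hashes to 9; slot 9 is free => place at 9.
Table: [771, -, -, 291, 707, -, -, 553, -, 464, 102]

102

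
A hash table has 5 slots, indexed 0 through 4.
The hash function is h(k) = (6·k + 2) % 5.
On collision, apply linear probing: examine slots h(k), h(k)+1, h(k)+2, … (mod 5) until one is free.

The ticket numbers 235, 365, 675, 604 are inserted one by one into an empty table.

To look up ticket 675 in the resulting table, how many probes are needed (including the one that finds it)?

235: h=2 -> slot 2
365: h=2, probe 2,3 -> slot 3
675: h=2, probe 2,3,4 -> slot 4
604: h=1 -> slot 1
Table: [_, 604, 235, 365, 675]
Lookup 675: h=2, probe 2,3,4 → found at 4.

3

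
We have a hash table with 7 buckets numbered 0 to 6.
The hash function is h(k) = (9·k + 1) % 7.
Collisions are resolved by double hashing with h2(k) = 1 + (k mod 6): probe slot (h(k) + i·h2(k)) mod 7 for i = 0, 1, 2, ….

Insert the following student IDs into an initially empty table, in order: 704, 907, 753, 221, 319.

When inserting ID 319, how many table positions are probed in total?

5

704 hashes to 2; slot 2 is free -> place at 2.
907 hashes to 2, h2=2; 2 taken -> place at 4.
753 hashes to 2, h2=4; 2 taken -> place at 6.
221 hashes to 2, h2=6; 2 taken -> place at 1.
319 hashes to 2, h2=2; 2,4,6,1 taken -> place at 3.
Table: [-, 221, 704, 319, 907, -, 753]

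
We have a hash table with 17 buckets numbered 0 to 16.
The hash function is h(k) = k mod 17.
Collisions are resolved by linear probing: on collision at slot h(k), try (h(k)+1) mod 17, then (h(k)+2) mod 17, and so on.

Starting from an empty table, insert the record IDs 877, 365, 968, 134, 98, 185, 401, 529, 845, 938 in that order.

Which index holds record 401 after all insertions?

877: h=10 -> slot 10
365: h=8 -> slot 8
968: h=16 -> slot 16
134: h=15 -> slot 15
98: h=13 -> slot 13
185: h=15, probe 15,16,0 -> slot 0
401: h=10, probe 10,11 -> slot 11
529: h=2 -> slot 2
845: h=12 -> slot 12
938: h=3 -> slot 3
Table: [185, —, 529, 938, —, —, —, —, 365, —, 877, 401, 845, 98, —, 134, 968]

11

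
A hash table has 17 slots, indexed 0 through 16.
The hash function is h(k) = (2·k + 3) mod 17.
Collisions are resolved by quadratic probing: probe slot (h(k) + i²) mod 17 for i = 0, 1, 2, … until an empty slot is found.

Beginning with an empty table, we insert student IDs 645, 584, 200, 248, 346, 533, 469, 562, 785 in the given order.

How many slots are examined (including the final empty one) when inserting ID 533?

645: h=1 => slot 1
584: h=15 => slot 15
200: h=12 => slot 12
248: h=6 => slot 6
346: h=15, probe 15,16 => slot 16
533: h=15, probe 15,16,2 => slot 2
469: h=6, probe 6,7 => slot 7
562: h=5 => slot 5
785: h=9 => slot 9
Table: [-, 645, 533, -, -, 562, 248, 469, -, 785, -, -, 200, -, -, 584, 346]

3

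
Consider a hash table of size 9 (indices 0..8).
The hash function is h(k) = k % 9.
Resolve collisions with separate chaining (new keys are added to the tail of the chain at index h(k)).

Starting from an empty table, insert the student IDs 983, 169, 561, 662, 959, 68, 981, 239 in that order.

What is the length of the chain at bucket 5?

Insert 983: h=2, bucket 2 empty → new chain.
Insert 169: h=7, bucket 7 empty → new chain.
Insert 561: h=3, bucket 3 empty → new chain.
Insert 662: h=5, bucket 5 empty → new chain.
Insert 959: h=5, bucket 5 nonempty → append to chain.
Insert 68: h=5, bucket 5 nonempty → append to chain.
Insert 981: h=0, bucket 0 empty → new chain.
Insert 239: h=5, bucket 5 nonempty → append to chain.
Final buckets:
0: 981
1: ∅
2: 983
3: 561
4: ∅
5: 662 -> 959 -> 68 -> 239
6: ∅
7: 169
8: ∅

4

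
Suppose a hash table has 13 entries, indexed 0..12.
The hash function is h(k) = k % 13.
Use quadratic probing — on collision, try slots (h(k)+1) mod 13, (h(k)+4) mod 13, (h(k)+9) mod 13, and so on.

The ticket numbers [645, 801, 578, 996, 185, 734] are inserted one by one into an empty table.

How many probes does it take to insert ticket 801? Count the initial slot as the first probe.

2

645: h=8 → slot 8
801: h=8, probe 8,9 → slot 9
578: h=6 → slot 6
996: h=8, probe 8,9,12 → slot 12
185: h=3 → slot 3
734: h=6, probe 6,7 → slot 7
Table: [_, _, _, 185, _, _, 578, 734, 645, 801, _, _, 996]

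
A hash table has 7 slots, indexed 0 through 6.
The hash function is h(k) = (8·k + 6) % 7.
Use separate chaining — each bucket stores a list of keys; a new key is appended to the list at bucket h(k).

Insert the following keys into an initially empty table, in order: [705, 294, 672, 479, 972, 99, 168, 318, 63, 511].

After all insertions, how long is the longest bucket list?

5

Insert 705: h=4, bucket 4 empty -> new chain.
Insert 294: h=6, bucket 6 empty -> new chain.
Insert 672: h=6, bucket 6 nonempty -> append to chain.
Insert 479: h=2, bucket 2 empty -> new chain.
Insert 972: h=5, bucket 5 empty -> new chain.
Insert 99: h=0, bucket 0 empty -> new chain.
Insert 168: h=6, bucket 6 nonempty -> append to chain.
Insert 318: h=2, bucket 2 nonempty -> append to chain.
Insert 63: h=6, bucket 6 nonempty -> append to chain.
Insert 511: h=6, bucket 6 nonempty -> append to chain.
Final buckets:
0: 99
1: .
2: 479 -> 318
3: .
4: 705
5: 972
6: 294 -> 672 -> 168 -> 63 -> 511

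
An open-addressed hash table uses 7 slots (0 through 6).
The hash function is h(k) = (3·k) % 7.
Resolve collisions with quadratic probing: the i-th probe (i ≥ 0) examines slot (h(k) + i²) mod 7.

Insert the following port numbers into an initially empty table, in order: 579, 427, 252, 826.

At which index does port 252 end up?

4

Insert 579: h=1, slot 1 empty -> index 1.
Insert 427: h=0, slot 0 empty -> index 0.
Insert 252: h=0, slots 0,1 occupied -> index 4.
Insert 826: h=0, slots 0,1,4 occupied -> index 2.
Table: [427, 579, 826, —, 252, —, —]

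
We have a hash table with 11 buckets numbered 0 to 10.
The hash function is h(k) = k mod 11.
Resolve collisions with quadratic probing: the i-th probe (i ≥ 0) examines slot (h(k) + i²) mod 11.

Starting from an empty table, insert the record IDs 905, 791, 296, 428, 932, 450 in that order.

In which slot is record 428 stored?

8

905: h=3 => slot 3
791: h=10 => slot 10
296: h=10, probe 10,0 => slot 0
428: h=10, probe 10,0,3,8 => slot 8
932: h=8, probe 8,9 => slot 9
450: h=10, probe 10,0,3,8,4 => slot 4
Table: [296, —, —, 905, 450, —, —, —, 428, 932, 791]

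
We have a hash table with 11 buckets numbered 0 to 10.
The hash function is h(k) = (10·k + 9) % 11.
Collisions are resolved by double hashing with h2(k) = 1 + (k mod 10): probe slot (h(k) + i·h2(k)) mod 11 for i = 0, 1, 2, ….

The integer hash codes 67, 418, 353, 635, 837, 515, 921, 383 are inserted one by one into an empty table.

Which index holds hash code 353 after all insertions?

1

67 hashes to 8; slot 8 is free → place at 8.
418 hashes to 9; slot 9 is free → place at 9.
353 hashes to 8, h2=4; 8 taken → place at 1.
635 hashes to 1, h2=6; 1 taken → place at 7.
837 hashes to 8, h2=8; 8 taken → place at 5.
515 hashes to 0; slot 0 is free → place at 0.
921 hashes to 1, h2=2; 1 taken → place at 3.
383 hashes to 0, h2=4; 0 taken → place at 4.
Table: [515, 353, ∅, 921, 383, 837, ∅, 635, 67, 418, ∅]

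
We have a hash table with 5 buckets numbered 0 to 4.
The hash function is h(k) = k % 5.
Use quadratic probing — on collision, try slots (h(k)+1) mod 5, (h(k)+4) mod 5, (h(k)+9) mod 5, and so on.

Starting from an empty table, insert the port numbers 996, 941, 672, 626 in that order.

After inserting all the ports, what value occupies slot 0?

996: h=1 → slot 1
941: h=1, probe 1,2 → slot 2
672: h=2, probe 2,3 → slot 3
626: h=1, probe 1,2,0 → slot 0
Table: [626, 996, 941, 672, -]

626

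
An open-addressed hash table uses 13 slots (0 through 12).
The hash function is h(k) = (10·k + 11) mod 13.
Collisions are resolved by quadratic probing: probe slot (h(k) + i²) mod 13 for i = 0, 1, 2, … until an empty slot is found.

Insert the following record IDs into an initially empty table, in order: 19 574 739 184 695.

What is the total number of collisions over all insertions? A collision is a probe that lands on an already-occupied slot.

3

Insert 19: h=6, slot 6 empty -> index 6.
Insert 574: h=5, slot 5 empty -> index 5.
Insert 739: h=4, slot 4 empty -> index 4.
Insert 184: h=5, slots 5,6 occupied -> index 9.
Insert 695: h=6, slot 6 occupied -> index 7.
Table: [—, —, —, —, 739, 574, 19, 695, —, 184, —, —, —]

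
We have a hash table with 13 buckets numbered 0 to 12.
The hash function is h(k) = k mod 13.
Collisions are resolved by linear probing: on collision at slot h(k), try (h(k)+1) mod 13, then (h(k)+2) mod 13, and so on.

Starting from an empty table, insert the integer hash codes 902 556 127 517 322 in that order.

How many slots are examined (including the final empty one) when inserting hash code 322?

Insert 902: h=5, slot 5 empty → index 5.
Insert 556: h=10, slot 10 empty → index 10.
Insert 127: h=10, slot 10 occupied → index 11.
Insert 517: h=10, slots 10,11 occupied → index 12.
Insert 322: h=10, slots 10,11,12 occupied → index 0.
Table: [322, ., ., ., ., 902, ., ., ., ., 556, 127, 517]

4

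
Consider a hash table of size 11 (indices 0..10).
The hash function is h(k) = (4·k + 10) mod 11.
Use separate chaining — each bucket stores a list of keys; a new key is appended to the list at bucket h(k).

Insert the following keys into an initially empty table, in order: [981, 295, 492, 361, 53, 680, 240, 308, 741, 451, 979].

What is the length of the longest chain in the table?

5

981 -> bucket 7
295 -> bucket 2
492 -> bucket 9
361 -> bucket 2 (collision)
53 -> bucket 2 (collision)
680 -> bucket 2 (collision)
240 -> bucket 2 (collision)
308 -> bucket 10
741 -> bucket 4
451 -> bucket 10 (collision)
979 -> bucket 10 (collision)
Final buckets:
0: _
1: _
2: 295 -> 361 -> 53 -> 680 -> 240
3: _
4: 741
5: _
6: _
7: 981
8: _
9: 492
10: 308 -> 451 -> 979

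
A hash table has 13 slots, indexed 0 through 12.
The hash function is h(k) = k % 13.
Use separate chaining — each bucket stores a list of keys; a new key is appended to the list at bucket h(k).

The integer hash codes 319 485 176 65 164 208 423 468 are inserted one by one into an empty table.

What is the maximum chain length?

3

319 → bucket 7
485 → bucket 4
176 → bucket 7 (collision)
65 → bucket 0
164 → bucket 8
208 → bucket 0 (collision)
423 → bucket 7 (collision)
468 → bucket 0 (collision)
Final buckets:
0: 65 -> 208 -> 468
1: -
2: -
3: -
4: 485
5: -
6: -
7: 319 -> 176 -> 423
8: 164
9: -
10: -
11: -
12: -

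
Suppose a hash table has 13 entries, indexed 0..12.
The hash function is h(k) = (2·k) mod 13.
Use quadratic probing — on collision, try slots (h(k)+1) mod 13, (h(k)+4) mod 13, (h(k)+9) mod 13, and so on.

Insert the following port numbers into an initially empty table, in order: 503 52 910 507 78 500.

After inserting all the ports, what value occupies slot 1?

Insert 503: h=5, slot 5 empty → index 5.
Insert 52: h=0, slot 0 empty → index 0.
Insert 910: h=0, slot 0 occupied → index 1.
Insert 507: h=0, slots 0,1 occupied → index 4.
Insert 78: h=0, slots 0,1,4 occupied → index 9.
Insert 500: h=12, slot 12 empty → index 12.
Table: [52, 910, -, -, 507, 503, -, -, -, 78, -, -, 500]

910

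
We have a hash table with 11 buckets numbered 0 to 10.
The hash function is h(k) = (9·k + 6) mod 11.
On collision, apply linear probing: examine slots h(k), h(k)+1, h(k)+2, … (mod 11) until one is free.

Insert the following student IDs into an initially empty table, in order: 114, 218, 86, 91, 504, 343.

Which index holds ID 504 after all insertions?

114: h=9 → slot 9
218: h=10 → slot 10
86: h=10, probe 10,0 → slot 0
91: h=0, probe 0,1 → slot 1
504: h=10, probe 10,0,1,2 → slot 2
343: h=2, probe 2,3 → slot 3
Table: [86, 91, 504, 343, -, -, -, -, -, 114, 218]

2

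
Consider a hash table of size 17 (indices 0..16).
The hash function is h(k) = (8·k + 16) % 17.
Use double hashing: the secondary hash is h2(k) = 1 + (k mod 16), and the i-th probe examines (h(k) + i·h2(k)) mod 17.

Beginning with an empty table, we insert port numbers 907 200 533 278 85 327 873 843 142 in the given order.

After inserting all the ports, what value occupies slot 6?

907: h=13 -> slot 13
200: h=1 -> slot 1
533: h=13, h2=6, probe 13,2 -> slot 2
278: h=13, h2=7, probe 13,3 -> slot 3
85: h=16 -> slot 16
327: h=14 -> slot 14
873: h=13, h2=10, probe 13,6 -> slot 6
843: h=11 -> slot 11
142: h=13, h2=15, probe 13,11,9 -> slot 9
Table: [., 200, 533, 278, ., ., 873, ., ., 142, ., 843, ., 907, 327, ., 85]

873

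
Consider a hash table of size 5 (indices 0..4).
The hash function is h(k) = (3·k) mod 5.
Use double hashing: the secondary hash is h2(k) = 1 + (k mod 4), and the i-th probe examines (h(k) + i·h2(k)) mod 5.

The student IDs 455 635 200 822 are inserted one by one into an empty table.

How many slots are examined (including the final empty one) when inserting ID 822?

3

455 hashes to 0; slot 0 is free → place at 0.
635 hashes to 0, h2=4; 0 taken → place at 4.
200 hashes to 0, h2=1; 0 taken → place at 1.
822 hashes to 1, h2=3; 1,4 taken → place at 2.
Table: [455, 200, 822, _, 635]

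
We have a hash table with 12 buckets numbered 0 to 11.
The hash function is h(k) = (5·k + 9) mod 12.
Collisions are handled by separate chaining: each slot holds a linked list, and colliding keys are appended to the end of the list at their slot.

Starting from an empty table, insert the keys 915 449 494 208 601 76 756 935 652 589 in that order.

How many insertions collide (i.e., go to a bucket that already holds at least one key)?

915 -> bucket 0
449 -> bucket 10
494 -> bucket 7
208 -> bucket 5
601 -> bucket 2
76 -> bucket 5 (collision)
756 -> bucket 9
935 -> bucket 4
652 -> bucket 5 (collision)
589 -> bucket 2 (collision)
Final buckets:
0: 915
1: —
2: 601 -> 589
3: —
4: 935
5: 208 -> 76 -> 652
6: —
7: 494
8: —
9: 756
10: 449
11: —

3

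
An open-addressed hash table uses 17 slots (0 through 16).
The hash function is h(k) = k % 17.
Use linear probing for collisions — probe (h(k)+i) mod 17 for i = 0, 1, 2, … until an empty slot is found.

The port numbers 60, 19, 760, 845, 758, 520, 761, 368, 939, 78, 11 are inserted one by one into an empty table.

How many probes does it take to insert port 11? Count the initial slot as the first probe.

Insert 60: h=9, slot 9 empty => index 9.
Insert 19: h=2, slot 2 empty => index 2.
Insert 760: h=12, slot 12 empty => index 12.
Insert 845: h=12, slot 12 occupied => index 13.
Insert 758: h=10, slot 10 empty => index 10.
Insert 520: h=10, slot 10 occupied => index 11.
Insert 761: h=13, slot 13 occupied => index 14.
Insert 368: h=11, slots 11,12,13,14 occupied => index 15.
Insert 939: h=4, slot 4 empty => index 4.
Insert 78: h=10, slots 10,11,12,13,14,15 occupied => index 16.
Insert 11: h=11, slots 11,12,13,14,15,16 occupied => index 0.
Table: [11, ∅, 19, ∅, 939, ∅, ∅, ∅, ∅, 60, 758, 520, 760, 845, 761, 368, 78]

7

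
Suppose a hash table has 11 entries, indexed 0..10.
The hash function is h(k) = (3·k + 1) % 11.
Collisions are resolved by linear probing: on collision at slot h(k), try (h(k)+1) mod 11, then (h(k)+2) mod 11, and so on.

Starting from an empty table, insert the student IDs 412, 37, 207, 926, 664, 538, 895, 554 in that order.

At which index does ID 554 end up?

412: h=5 => slot 5
37: h=2 => slot 2
207: h=6 => slot 6
926: h=7 => slot 7
664: h=2, probe 2,3 => slot 3
538: h=9 => slot 9
895: h=2, probe 2,3,4 => slot 4
554: h=2, probe 2,3,4,5,6,7,8 => slot 8
Table: [—, —, 37, 664, 895, 412, 207, 926, 554, 538, —]

8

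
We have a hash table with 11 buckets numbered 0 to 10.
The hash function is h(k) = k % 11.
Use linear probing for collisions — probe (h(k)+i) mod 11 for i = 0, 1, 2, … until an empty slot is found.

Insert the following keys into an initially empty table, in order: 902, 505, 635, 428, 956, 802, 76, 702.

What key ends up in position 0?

902

902: h=0 -> slot 0
505: h=10 -> slot 10
635: h=8 -> slot 8
428: h=10, probe 10,0,1 -> slot 1
956: h=10, probe 10,0,1,2 -> slot 2
802: h=10, probe 10,0,1,2,3 -> slot 3
76: h=10, probe 10,0,1,2,3,4 -> slot 4
702: h=9 -> slot 9
Table: [902, 428, 956, 802, 76, _, _, _, 635, 702, 505]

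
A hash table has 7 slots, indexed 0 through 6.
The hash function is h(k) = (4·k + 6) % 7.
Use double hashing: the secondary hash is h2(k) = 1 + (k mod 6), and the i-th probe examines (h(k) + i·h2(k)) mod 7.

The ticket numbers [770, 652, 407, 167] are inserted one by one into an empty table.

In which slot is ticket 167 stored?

Insert 770: h=6, slot 6 empty => index 6.
Insert 652: h=3, slot 3 empty => index 3.
Insert 407: h=3, h2=6, slot 3 occupied => index 2.
Insert 167: h=2, h2=6, slot 2 occupied => index 1.
Table: [., 167, 407, 652, ., ., 770]

1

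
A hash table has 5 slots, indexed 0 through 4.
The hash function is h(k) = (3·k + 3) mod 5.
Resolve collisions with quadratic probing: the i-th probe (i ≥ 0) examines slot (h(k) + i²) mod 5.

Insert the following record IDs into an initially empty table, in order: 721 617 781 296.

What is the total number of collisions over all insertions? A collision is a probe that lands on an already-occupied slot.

721: h=1 => slot 1
617: h=4 => slot 4
781: h=1, probe 1,2 => slot 2
296: h=1, probe 1,2,0 => slot 0
Table: [296, 721, 781, _, 617]

3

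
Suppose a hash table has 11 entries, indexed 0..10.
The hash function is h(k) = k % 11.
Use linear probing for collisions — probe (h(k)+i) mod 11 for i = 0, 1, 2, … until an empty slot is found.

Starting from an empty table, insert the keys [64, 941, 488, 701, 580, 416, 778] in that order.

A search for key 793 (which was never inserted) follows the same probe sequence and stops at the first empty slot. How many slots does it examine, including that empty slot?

2

64 hashes to 9; slot 9 is free → place at 9.
941 hashes to 6; slot 6 is free → place at 6.
488 hashes to 4; slot 4 is free → place at 4.
701 hashes to 8; slot 8 is free → place at 8.
580 hashes to 8; 8,9 taken → place at 10.
416 hashes to 9; 9,10 taken → place at 0.
778 hashes to 8; 8,9,10,0 taken → place at 1.
Table: [416, 778, ∅, ∅, 488, ∅, 941, ∅, 701, 64, 580]
Lookup 793: h=1, probe 1,2 → slot 2 empty, not found.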